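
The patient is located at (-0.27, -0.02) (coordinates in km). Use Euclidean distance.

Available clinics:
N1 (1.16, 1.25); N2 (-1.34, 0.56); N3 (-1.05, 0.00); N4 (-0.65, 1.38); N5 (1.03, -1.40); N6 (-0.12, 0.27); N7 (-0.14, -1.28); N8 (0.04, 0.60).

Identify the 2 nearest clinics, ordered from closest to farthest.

N6, N8

Distances from (-0.27, -0.02):
N1: √((1.43)² + (1.27)²) = √(2.0449 + 1.6129) = 1.91 km
N2: √((-1.07)² + (0.58)²) = √(1.1449 + 0.3364) = 1.22 km
N3: √((-0.78)² + (0.02)²) = √(0.6084 + 0.0004) = 0.78 km
N4: √((-0.38)² + (1.40)²) = √(0.1444 + 1.9600) = 1.45 km
N5: √((1.30)² + (-1.38)²) = √(1.6900 + 1.9044) = 1.90 km
N6: √((0.15)² + (0.29)²) = √(0.0225 + 0.0841) = 0.33 km
N7: √((0.13)² + (-1.26)²) = √(0.0169 + 1.5876) = 1.27 km
N8: √((0.31)² + (0.62)²) = √(0.0961 + 0.3844) = 0.69 km
Sorted: N6 (0.33 km) < N8 (0.69 km) < N3 (0.78 km) < N2 (1.22 km) < …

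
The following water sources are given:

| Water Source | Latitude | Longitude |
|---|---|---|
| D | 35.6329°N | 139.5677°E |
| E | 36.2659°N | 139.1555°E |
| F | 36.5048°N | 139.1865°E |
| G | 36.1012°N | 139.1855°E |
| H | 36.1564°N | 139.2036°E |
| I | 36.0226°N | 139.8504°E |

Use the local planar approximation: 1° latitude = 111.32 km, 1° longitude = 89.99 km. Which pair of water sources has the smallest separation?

G and H

Pairwise distances:
D–E: 79.6326 km
D–F: 102.9437 km
D–G: 62.4549 km
D–H: 66.8555 km
D–I: 50.2906 km
E–F: 26.7403 km
E–G: 18.5321 km
E–H: 12.9353 km
E–I: 68.1473 km
F–G: 44.9288 km
F–H: 38.8144 km
F–I: 80.3167 km
G–H: 6.3571 km
G–I: 60.4707 km
H–I: 60.0811 km
Closest pair: G–H at 6.3571 km.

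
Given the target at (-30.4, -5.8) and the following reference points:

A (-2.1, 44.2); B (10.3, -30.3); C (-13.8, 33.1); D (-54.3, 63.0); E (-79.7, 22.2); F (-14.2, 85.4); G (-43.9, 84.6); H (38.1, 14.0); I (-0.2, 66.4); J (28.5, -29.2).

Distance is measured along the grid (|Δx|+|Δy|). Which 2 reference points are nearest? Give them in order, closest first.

Distances from (-30.4, -5.8):
A: |28.3| + |50.0| = 28.3 + 50.0 = 78.3
B: |40.7| + |-24.5| = 40.7 + 24.5 = 65.2
C: |16.6| + |38.9| = 16.6 + 38.9 = 55.5
D: |-23.9| + |68.8| = 23.9 + 68.8 = 92.7
E: |-49.3| + |28.0| = 49.3 + 28.0 = 77.3
F: |16.2| + |91.2| = 16.2 + 91.2 = 107.4
G: |-13.5| + |90.4| = 13.5 + 90.4 = 103.9
H: |68.5| + |19.8| = 68.5 + 19.8 = 88.3
I: |30.2| + |72.2| = 30.2 + 72.2 = 102.4
J: |58.9| + |-23.4| = 58.9 + 23.4 = 82.3
Sorted: C (55.5) < B (65.2) < E (77.3) < A (78.3) < …

C, B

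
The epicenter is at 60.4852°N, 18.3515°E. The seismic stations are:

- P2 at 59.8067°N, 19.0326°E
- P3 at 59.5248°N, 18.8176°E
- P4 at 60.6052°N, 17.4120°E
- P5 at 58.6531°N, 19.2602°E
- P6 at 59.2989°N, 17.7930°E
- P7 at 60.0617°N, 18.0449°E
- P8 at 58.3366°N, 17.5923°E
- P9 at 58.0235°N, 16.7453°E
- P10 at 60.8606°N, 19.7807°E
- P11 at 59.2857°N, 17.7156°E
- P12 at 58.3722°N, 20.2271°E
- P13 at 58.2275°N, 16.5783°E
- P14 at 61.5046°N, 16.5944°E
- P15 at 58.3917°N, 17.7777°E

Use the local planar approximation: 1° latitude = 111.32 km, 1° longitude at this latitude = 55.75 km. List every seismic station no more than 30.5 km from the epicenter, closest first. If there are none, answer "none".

Distances from 60.4852°N, 18.3515°E:
P2: 84.5381 km
P3: 110.0243 km
P4: 54.0538 km
P5: 210.1471 km
P6: 135.6799 km
P7: 50.1471 km
P8: 242.8982 km
P9: 288.2957 km
P10: 89.9718 km
P11: 138.1543 km
P12: 257.4137 km
P13: 270.0701 km
P14: 149.9115 km
P15: 235.2337 km
Threshold 30.5 km: none within range.

none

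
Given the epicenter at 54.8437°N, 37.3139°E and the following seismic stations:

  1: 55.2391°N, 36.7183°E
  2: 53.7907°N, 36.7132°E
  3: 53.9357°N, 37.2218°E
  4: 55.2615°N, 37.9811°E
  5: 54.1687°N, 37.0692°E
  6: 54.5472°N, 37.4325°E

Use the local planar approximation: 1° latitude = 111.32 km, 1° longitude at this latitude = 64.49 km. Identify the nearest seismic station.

Distances from 54.8437°N, 37.3139°E:
1: √((0.3954·111.32)² + (-0.5956·64.49)²) = √(1937.401918 + 1475.346844) = 58.4187 km
2: √((-1.0530·111.32)² + (-0.6007·64.49)²) = √(13740.519022 + 1500.721200) = 123.4554 km
3: √((-0.9080·111.32)² + (-0.0921·64.49)²) = √(10216.875292 + 35.278005) = 101.2529 km
4: √((0.4178·111.32)² + (0.6672·64.49)²) = √(2163.133218 + 1851.385377) = 63.3602 km
5: √((-0.6750·111.32)² + (-0.2447·64.49)²) = √(5646.169881 + 249.030587) = 76.7802 km
6: √((-0.2965·111.32)² + (0.1186·64.49)²) = √(1089.421121 + 58.499766) = 33.8810 km
Minimum: 6 at 33.8810 km.

6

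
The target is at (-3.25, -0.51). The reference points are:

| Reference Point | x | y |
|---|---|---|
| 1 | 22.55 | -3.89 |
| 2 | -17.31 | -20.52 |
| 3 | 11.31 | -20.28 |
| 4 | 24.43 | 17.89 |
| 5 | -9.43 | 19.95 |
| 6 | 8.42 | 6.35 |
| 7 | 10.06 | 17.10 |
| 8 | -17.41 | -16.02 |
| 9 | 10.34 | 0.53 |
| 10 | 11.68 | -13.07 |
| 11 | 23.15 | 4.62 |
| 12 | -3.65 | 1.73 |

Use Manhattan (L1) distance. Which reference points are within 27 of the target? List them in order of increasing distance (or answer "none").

12, 9, 6, 5

Distances from (-3.25, -0.51):
1: |25.80| + |-3.38| = 25.80 + 3.38 = 29.18
2: |-14.06| + |-20.01| = 14.06 + 20.01 = 34.07
3: |14.56| + |-19.77| = 14.56 + 19.77 = 34.33
4: |27.68| + |18.40| = 27.68 + 18.40 = 46.08
5: |-6.18| + |20.46| = 6.18 + 20.46 = 26.64
6: |11.67| + |6.86| = 11.67 + 6.86 = 18.53
7: |13.31| + |17.61| = 13.31 + 17.61 = 30.92
8: |-14.16| + |-15.51| = 14.16 + 15.51 = 29.67
9: |13.59| + |1.04| = 13.59 + 1.04 = 14.63
10: |14.93| + |-12.56| = 14.93 + 12.56 = 27.49
11: |26.40| + |5.13| = 26.40 + 5.13 = 31.53
12: |-0.40| + |2.24| = 0.40 + 2.24 = 2.64
Threshold 27: 12 (2.64), 9 (14.63), 6 (18.53), 5 (26.64) are within range.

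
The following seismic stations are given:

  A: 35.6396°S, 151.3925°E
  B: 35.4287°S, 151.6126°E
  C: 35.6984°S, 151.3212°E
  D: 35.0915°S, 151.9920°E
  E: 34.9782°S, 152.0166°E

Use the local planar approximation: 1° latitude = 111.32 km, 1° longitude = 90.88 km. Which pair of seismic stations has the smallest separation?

A and C

Pairwise distances:
A–C: 9.2104 km
D–E: 12.8092 km
A–B: 30.8431 km
B–C: 40.0337 km
B–D: 50.9696 km
B–E: 62.1532 km
A–D: 81.7993 km
C–D: 90.9987 km
A–E: 92.9403 km
C–E: 102.0864 km
Closest pair: A–C at 9.2104 km.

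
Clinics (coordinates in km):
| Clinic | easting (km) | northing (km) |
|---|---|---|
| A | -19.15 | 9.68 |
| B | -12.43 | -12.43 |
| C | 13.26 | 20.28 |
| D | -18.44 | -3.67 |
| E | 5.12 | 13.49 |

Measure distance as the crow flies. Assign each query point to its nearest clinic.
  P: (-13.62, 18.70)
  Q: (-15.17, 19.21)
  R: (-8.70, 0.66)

P→A; Q→A; R→D

P at (-13.62, 18.70):
  A: 10.58 km
  B: 31.15 km
  C: 26.93 km
  D: 22.88 km
  E: 19.45 km
  → nearest: A (10.58 km)
Q at (-15.17, 19.21):
  A: 10.33 km
  B: 31.76 km
  C: 28.45 km
  D: 23.11 km
  E: 21.08 km
  → nearest: A (10.33 km)
R at (-8.70, 0.66):
  A: 13.80 km
  B: 13.61 km
  C: 29.45 km
  D: 10.66 km
  E: 18.86 km
  → nearest: D (10.66 km)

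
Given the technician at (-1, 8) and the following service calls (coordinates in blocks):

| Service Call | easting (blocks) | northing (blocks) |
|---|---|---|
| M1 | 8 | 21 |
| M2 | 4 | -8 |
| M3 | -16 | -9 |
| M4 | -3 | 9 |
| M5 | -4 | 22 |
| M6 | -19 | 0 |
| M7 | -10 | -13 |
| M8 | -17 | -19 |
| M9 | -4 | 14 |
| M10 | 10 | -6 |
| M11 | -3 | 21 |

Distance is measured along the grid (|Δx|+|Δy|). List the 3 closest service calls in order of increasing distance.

Distances from (-1, 8):
M1: 22 blocks
M2: 21 blocks
M3: 32 blocks
M4: 3 blocks
M5: 17 blocks
M6: 26 blocks
M7: 30 blocks
M8: 43 blocks
M9: 9 blocks
M10: 25 blocks
M11: 15 blocks
Sorted: M4 (3 blocks) < M9 (9 blocks) < M11 (15 blocks) < M5 (17 blocks) < M2 (21 blocks) < …

M4, M9, M11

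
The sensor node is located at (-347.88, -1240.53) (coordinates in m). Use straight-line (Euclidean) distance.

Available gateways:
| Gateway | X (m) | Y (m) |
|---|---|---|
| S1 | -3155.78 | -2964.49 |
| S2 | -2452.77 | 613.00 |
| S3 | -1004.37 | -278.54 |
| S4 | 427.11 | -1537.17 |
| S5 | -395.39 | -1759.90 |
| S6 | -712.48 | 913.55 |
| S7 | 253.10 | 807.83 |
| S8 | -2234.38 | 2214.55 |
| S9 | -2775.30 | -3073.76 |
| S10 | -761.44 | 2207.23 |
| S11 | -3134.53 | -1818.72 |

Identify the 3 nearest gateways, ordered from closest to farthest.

S5, S4, S3

Distances from (-347.88, -1240.53):
S1: 3294.90 m
S2: 2804.66 m
S3: 1164.65 m
S4: 829.82 m
S5: 521.54 m
S6: 2184.72 m
S7: 2134.70 m
S8: 3936.55 m
S9: 3041.89 m
S10: 3472.47 m
S11: 2846.00 m
Sorted: S5 (521.54 m) < S4 (829.82 m) < S3 (1164.65 m) < S7 (2134.70 m) < S6 (2184.72 m) < …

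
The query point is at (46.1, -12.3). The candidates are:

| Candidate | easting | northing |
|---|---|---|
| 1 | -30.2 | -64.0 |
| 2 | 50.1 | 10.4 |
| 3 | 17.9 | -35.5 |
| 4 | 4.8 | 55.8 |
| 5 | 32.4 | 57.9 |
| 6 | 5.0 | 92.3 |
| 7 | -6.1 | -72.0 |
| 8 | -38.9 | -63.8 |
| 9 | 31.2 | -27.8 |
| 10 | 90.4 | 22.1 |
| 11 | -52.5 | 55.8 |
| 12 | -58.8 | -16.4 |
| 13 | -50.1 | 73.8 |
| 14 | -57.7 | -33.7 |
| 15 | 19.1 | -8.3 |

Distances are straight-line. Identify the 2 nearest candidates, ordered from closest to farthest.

9, 2

Distances from (46.1, -12.3):
1: √((-76.3)² + (-51.7)²) = √(5821.690 + 2672.890) = 92.2
2: √((4.0)² + (22.7)²) = √(16.000 + 515.290) = 23.0
3: √((-28.2)² + (-23.2)²) = √(795.240 + 538.240) = 36.5
4: √((-41.3)² + (68.1)²) = √(1705.690 + 4637.610) = 79.6
5: √((-13.7)² + (70.2)²) = √(187.690 + 4928.040) = 71.5
6: √((-41.1)² + (104.6)²) = √(1689.210 + 10941.160) = 112.4
7: √((-52.2)² + (-59.7)²) = √(2724.840 + 3564.090) = 79.3
8: √((-85.0)² + (-51.5)²) = √(7225.000 + 2652.250) = 99.4
9: √((-14.9)² + (-15.5)²) = √(222.010 + 240.250) = 21.5
10: √((44.3)² + (34.4)²) = √(1962.490 + 1183.360) = 56.1
11: √((-98.6)² + (68.1)²) = √(9721.960 + 4637.610) = 119.8
12: √((-104.9)² + (-4.1)²) = √(11004.010 + 16.810) = 105.0
13: √((-96.2)² + (86.1)²) = √(9254.440 + 7413.210) = 129.1
14: √((-103.8)² + (-21.4)²) = √(10774.440 + 457.960) = 106.0
15: √((-27.0)² + (4.0)²) = √(729.000 + 16.000) = 27.3
Sorted: 9 (21.5) < 2 (23.0) < 15 (27.3) < 3 (36.5) < …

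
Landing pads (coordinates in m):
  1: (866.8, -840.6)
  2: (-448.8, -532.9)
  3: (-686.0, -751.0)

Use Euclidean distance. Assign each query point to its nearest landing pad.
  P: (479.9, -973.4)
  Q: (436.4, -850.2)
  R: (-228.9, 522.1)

P at (479.9, -973.4):
  1: √((386.9)² + (132.8)²) = √(149691.610 + 17635.840) = 409.1 m
  2: √((-928.7)² + (440.5)²) = √(862483.690 + 194040.250) = 1027.9 m
  3: √((-1165.9)² + (222.4)²) = √(1359322.810 + 49461.760) = 1186.9 m
  → nearest: 1 (409.1 m)
Q at (436.4, -850.2):
  1: √((430.4)² + (9.6)²) = √(185244.160 + 92.160) = 430.5 m
  2: √((-885.2)² + (317.3)²) = √(783579.040 + 100679.290) = 940.4 m
  3: √((-1122.4)² + (99.2)²) = √(1259781.760 + 9840.640) = 1126.8 m
  → nearest: 1 (430.5 m)
R at (-228.9, 522.1):
  1: √((1095.7)² + (-1362.7)²) = √(1200558.490 + 1856951.290) = 1748.6 m
  2: √((-219.9)² + (-1055.0)²) = √(48356.010 + 1113025.000) = 1077.7 m
  3: √((-457.1)² + (-1273.1)²) = √(208940.410 + 1620783.610) = 1352.7 m
  → nearest: 2 (1077.7 m)

P→1; Q→1; R→2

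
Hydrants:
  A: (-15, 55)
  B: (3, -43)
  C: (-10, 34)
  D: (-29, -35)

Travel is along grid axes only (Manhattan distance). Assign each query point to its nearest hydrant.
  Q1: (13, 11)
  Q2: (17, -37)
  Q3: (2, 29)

Q1 at (13, 11):
  A: 72
  B: 64
  C: 46
  D: 88
  → nearest: C (46)
Q2 at (17, -37):
  A: 124
  B: 20
  C: 98
  D: 48
  → nearest: B (20)
Q3 at (2, 29):
  A: 43
  B: 73
  C: 17
  D: 95
  → nearest: C (17)

Q1→C; Q2→B; Q3→C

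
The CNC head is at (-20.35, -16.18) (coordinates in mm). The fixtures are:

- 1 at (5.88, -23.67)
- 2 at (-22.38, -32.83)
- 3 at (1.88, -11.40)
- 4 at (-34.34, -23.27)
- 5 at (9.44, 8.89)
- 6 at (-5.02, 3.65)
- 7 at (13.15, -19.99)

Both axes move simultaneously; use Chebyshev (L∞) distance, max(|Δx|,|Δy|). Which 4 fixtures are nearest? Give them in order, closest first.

Distances from (-20.35, -16.18):
1: 26.23 mm
2: 16.65 mm
3: 22.23 mm
4: 13.99 mm
5: 29.79 mm
6: 19.83 mm
7: 33.50 mm
Sorted: 4 (13.99 mm) < 2 (16.65 mm) < 6 (19.83 mm) < 3 (22.23 mm) < 1 (26.23 mm) < 5 (29.79 mm) < …

4, 2, 6, 3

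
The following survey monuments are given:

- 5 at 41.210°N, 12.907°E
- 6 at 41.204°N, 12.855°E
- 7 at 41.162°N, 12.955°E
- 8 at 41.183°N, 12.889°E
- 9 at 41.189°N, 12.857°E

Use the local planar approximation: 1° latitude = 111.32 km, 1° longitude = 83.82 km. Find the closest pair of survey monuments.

Pairwise distances:
6–9: √((-0.015·111.32)² + (0.002·83.82)²) = √(2.78823 + 0.02810) = 1.678 km
8–9: √((0.006·111.32)² + (-0.032·83.82)²) = √(0.44612 + 7.19441) = 2.764 km
5–8: √((-0.027·111.32)² + (-0.018·83.82)²) = √(9.03387 + 2.27636) = 3.363 km
6–8: √((-0.021·111.32)² + (0.034·83.82)²) = √(5.46493 + 8.12182) = 3.686 km
5–6: √((-0.006·111.32)² + (-0.052·83.82)²) = √(0.44612 + 18.99774) = 4.410 km
5–9: √((-0.021·111.32)² + (-0.050·83.82)²) = √(5.46493 + 17.56448) = 4.799 km
7–8: √((0.021·111.32)² + (-0.066·83.82)²) = √(5.46493 + 30.60435) = 6.006 km
5–7: √((-0.048·111.32)² + (0.048·83.82)²) = √(28.55150 + 16.18743) = 6.689 km
7–9: √((0.027·111.32)² + (-0.098·83.82)²) = √(9.03387 + 67.47571) = 8.747 km
6–7: √((-0.042·111.32)² + (0.100·83.82)²) = √(21.85974 + 70.25792) = 9.598 km
Closest pair: 6–9 at 1.678 km.

6 and 9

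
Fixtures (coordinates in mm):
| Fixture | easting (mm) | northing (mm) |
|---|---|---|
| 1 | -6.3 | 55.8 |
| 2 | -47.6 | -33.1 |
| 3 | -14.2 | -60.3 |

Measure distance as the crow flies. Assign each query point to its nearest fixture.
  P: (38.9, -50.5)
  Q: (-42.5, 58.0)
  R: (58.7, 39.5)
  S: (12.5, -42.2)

P→3; Q→1; R→1; S→3

P at (38.9, -50.5):
  1: √((-45.2)² + (106.3)²) = √(2043.040 + 11299.690) = 115.5 mm
  2: √((-86.5)² + (17.4)²) = √(7482.250 + 302.760) = 88.2 mm
  3: √((-53.1)² + (-9.8)²) = √(2819.610 + 96.040) = 54.0 mm
  → nearest: 3 (54.0 mm)
Q at (-42.5, 58.0):
  1: √((36.2)² + (-2.2)²) = √(1310.440 + 4.840) = 36.3 mm
  2: √((-5.1)² + (-91.1)²) = √(26.010 + 8299.210) = 91.2 mm
  3: √((28.3)² + (-118.3)²) = √(800.890 + 13994.890) = 121.6 mm
  → nearest: 1 (36.3 mm)
R at (58.7, 39.5):
  1: √((-65.0)² + (16.3)²) = √(4225.000 + 265.690) = 67.0 mm
  2: √((-106.3)² + (-72.6)²) = √(11299.690 + 5270.760) = 128.7 mm
  3: √((-72.9)² + (-99.8)²) = √(5314.410 + 9960.040) = 123.6 mm
  → nearest: 1 (67.0 mm)
S at (12.5, -42.2):
  1: √((-18.8)² + (98.0)²) = √(353.440 + 9604.000) = 99.8 mm
  2: √((-60.1)² + (9.1)²) = √(3612.010 + 82.810) = 60.8 mm
  3: √((-26.7)² + (-18.1)²) = √(712.890 + 327.610) = 32.3 mm
  → nearest: 3 (32.3 mm)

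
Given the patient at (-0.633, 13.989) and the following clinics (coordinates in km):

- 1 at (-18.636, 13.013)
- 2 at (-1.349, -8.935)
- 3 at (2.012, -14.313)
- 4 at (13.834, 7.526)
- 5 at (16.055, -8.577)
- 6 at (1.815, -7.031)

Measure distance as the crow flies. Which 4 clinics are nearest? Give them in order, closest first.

Distances from (-0.633, 13.989):
1: √((-18.003)² + (-0.976)²) = √(324.10801 + 0.95258) = 18.029 km
2: √((-0.716)² + (-22.924)²) = √(0.51266 + 525.50978) = 22.935 km
3: √((2.645)² + (-28.302)²) = √(6.99603 + 801.00320) = 28.425 km
4: √((14.467)² + (-6.463)²) = √(209.29409 + 41.77037) = 15.845 km
5: √((16.688)² + (-22.566)²) = √(278.48934 + 509.22436) = 28.066 km
6: √((2.448)² + (-21.020)²) = √(5.99270 + 441.84040) = 21.162 km
Sorted: 4 (15.845 km) < 1 (18.029 km) < 6 (21.162 km) < 2 (22.935 km) < 5 (28.066 km) < 3 (28.425 km)

4, 1, 6, 2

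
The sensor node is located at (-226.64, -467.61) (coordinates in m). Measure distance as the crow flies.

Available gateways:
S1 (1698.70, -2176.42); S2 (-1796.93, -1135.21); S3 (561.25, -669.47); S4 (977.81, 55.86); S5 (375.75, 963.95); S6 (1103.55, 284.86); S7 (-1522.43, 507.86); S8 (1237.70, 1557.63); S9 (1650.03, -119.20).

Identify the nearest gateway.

Distances from (-226.64, -467.61):
S1: 2574.29 m
S2: 1706.31 m
S3: 813.34 m
S4: 1313.29 m
S5: 1553.14 m
S6: 1528.27 m
S7: 1621.92 m
S8: 2499.18 m
S9: 1908.74 m
Minimum: S3 at 813.34 m.

S3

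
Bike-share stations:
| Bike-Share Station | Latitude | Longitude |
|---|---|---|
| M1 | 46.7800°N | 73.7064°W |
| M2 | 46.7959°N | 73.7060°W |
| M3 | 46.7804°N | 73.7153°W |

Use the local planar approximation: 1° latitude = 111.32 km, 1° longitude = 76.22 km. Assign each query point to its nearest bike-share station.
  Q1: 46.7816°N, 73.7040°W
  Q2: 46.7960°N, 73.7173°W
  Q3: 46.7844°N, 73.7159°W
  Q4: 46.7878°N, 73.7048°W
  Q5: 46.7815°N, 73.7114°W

Q1 at 46.7816°N, 73.7040°W:
  M1: 0.2553 km
  M2: 1.5992 km
  M3: 0.8716 km
  → nearest: M1 (0.2553 km)
Q2 at 46.7960°N, 73.7173°W:
  M1: 1.9654 km
  M2: 0.8614 km
  M3: 1.7433 km
  → nearest: M2 (0.8614 km)
Q3 at 46.7844°N, 73.7159°W:
  M1: 0.8742 km
  M2: 1.4860 km
  M3: 0.4476 km
  → nearest: M3 (0.4476 km)
Q4 at 46.7878°N, 73.7048°W:
  M1: 0.8768 km
  M2: 0.9063 km
  M3: 1.1485 km
  → nearest: M1 (0.8768 km)
Q5 at 46.7815°N, 73.7114°W:
  M1: 0.4161 km
  M2: 1.6550 km
  M3: 0.3215 km
  → nearest: M3 (0.3215 km)

Q1→M1; Q2→M2; Q3→M3; Q4→M1; Q5→M3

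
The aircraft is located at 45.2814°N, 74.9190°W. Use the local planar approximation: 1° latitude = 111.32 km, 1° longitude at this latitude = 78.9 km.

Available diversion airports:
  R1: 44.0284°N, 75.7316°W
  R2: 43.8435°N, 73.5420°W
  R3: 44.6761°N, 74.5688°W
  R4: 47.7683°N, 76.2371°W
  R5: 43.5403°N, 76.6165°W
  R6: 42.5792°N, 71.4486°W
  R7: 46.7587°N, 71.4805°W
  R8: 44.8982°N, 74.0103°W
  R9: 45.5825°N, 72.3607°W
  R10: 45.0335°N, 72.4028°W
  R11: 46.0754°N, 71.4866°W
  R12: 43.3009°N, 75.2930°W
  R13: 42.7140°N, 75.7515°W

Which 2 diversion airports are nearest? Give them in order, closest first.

R3, R8

Distances from 45.2814°N, 74.9190°W:
R1: √((-1.2530·111.32)² + (-0.8126·78.9)²) = √(19455.775097 + 4110.622948) = 153.5135 km
R2: √((-1.4379·111.32)² + (1.3770·78.9)²) = √(25621.453453 + 11803.801212) = 193.4561 km
R3: √((-0.6053·111.32)² + (0.3502·78.9)²) = √(4540.333385 + 763.460003) = 72.8271 km
R4: √((2.4869·111.32)² + (-1.3181·78.9)²) = √(76641.331288 + 10815.602724) = 295.7312 km
R5: √((-1.7411·111.32)² + (-1.6975·78.9)²) = √(37565.902446 + 17937.981523) = 235.5926 km
R6: √((-2.7022·111.32)² + (3.4704·78.9)²) = √(90485.996726 + 74974.413268) = 406.7683 km
R7: √((1.4773·111.32)² + (3.4385·78.9)²) = √(27044.801050 + 73602.414896) = 317.2495 km
R8: √((-0.3832·111.32)² + (0.9087·78.9)²) = √(1819.689948 + 5140.378075) = 83.4270 km
R9: √((0.3011·111.32)² + (2.5583·78.9)²) = √(1123.486624 + 40743.370019) = 204.6139 km
R10: √((-0.2479·111.32)² + (2.5162·78.9)²) = √(761.551800 + 39413.438254) = 200.4370 km
R11: √((0.7940·111.32)² + (3.4324·78.9)²) = √(7812.452686 + 73341.500844) = 284.8753 km
R12: √((-1.9805·111.32)² + (-0.3740·78.9)²) = √(48606.694605 + 870.757474) = 222.4353 km
R13: √((-2.5674·111.32)² + (-0.8325·78.9)²) = √(81683.336518 + 4314.420698) = 293.2537 km
Sorted: R3 (72.8271 km) < R8 (83.4270 km) < R1 (153.5135 km) < R2 (193.4561 km) < …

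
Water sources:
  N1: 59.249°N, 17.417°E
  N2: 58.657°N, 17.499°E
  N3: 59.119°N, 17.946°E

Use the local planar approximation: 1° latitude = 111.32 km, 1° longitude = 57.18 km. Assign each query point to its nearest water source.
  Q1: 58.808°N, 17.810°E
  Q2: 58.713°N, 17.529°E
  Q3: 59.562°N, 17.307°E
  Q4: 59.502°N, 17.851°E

Q1 at 58.808°N, 17.810°E:
  N1: √((0.441·111.32)² + (-0.393·57.18)²) = √(2410.03625 + 504.97910) = 53.991 km
  N2: √((-0.151·111.32)² + (-0.311·57.18)²) = √(282.55324 + 316.23438) = 24.470 km
  N3: √((0.311·111.32)² + (0.136·57.18)²) = √(1198.58041 + 60.47364) = 35.483 km
  → nearest: N2 (24.470 km)
Q2 at 58.713°N, 17.529°E:
  N1: √((0.536·111.32)² + (-0.112·57.18)²) = √(3560.21294 + 41.01327) = 60.010 km
  N2: √((-0.056·111.32)² + (-0.030·57.18)²) = √(38.86176 + 2.94260) = 6.466 km
  N3: √((0.406·111.32)² + (0.417·57.18)²) = √(2042.67118 + 568.53920) = 51.100 km
  → nearest: N2 (6.466 km)
Q3 at 59.562°N, 17.307°E:
  N1: √((-0.313·111.32)² + (0.110·57.18)²) = √(1214.04580 + 39.56158) = 35.406 km
  N2: √((-0.905·111.32)² + (0.192·57.18)²) = √(10149.47443 + 120.52878) = 101.341 km
  N3: √((-0.443·111.32)² + (0.639·57.18)²) = √(2431.94555 + 1335.02691) = 61.376 km
  → nearest: N1 (35.406 km)
Q4 at 59.502°N, 17.851°E:
  N1: √((-0.253·111.32)² + (-0.434·57.18)²) = √(793.20864 + 615.83981) = 37.537 km
  N2: √((-0.845·111.32)² + (-0.352·57.18)²) = √(8848.29948 + 405.11062) = 96.195 km
  N3: √((-0.383·111.32)² + (0.095·57.18)²) = √(1817.79098 + 29.50771) = 42.980 km
  → nearest: N1 (37.537 km)

Q1→N2; Q2→N2; Q3→N1; Q4→N1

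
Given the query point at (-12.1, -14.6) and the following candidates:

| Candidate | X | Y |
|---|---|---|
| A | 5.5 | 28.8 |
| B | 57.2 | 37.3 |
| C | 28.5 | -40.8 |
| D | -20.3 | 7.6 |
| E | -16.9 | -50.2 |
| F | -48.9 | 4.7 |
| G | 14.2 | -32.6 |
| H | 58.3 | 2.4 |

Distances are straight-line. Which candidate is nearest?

D

Distances from (-12.1, -14.6):
A: √((17.6)² + (43.4)²) = √(309.760 + 1883.560) = 46.8
B: √((69.3)² + (51.9)²) = √(4802.490 + 2693.610) = 86.6
C: √((40.6)² + (-26.2)²) = √(1648.360 + 686.440) = 48.3
D: √((-8.2)² + (22.2)²) = √(67.240 + 492.840) = 23.7
E: √((-4.8)² + (-35.6)²) = √(23.040 + 1267.360) = 35.9
F: √((-36.8)² + (19.3)²) = √(1354.240 + 372.490) = 41.6
G: √((26.3)² + (-18.0)²) = √(691.690 + 324.000) = 31.9
H: √((70.4)² + (17.0)²) = √(4956.160 + 289.000) = 72.4
Minimum: D at 23.7.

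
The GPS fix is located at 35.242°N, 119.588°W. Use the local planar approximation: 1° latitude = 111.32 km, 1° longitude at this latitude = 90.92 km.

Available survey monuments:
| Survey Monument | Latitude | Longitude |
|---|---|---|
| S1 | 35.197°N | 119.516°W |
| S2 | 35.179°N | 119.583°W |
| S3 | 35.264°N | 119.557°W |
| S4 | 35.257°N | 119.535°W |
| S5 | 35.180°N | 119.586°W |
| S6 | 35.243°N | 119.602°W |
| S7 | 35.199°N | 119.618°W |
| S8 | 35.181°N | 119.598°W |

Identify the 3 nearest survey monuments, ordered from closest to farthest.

S6, S3, S4

Distances from 35.242°N, 119.588°W:
S1: √((-0.045·111.32)² + (0.072·90.92)²) = √(25.09409 + 42.85326) = 8.243 km
S2: √((-0.063·111.32)² + (0.005·90.92)²) = √(49.18441 + 0.20666) = 7.028 km
S3: √((0.022·111.32)² + (0.031·90.92)²) = √(5.99780 + 7.94405) = 3.734 km
S4: √((0.015·111.32)² + (0.053·90.92)²) = √(2.78823 + 23.22045) = 5.100 km
S5: √((-0.062·111.32)² + (0.002·90.92)²) = √(47.63540 + 0.03307) = 6.904 km
S6: √((0.001·111.32)² + (-0.014·90.92)²) = √(0.01239 + 1.62022) = 1.278 km
S7: √((-0.043·111.32)² + (-0.030·90.92)²) = √(22.91307 + 7.43980) = 5.509 km
S8: √((-0.061·111.32)² + (-0.010·90.92)²) = √(46.11116 + 0.82664) = 6.851 km
Sorted: S6 (1.278 km) < S3 (3.734 km) < S4 (5.100 km) < S7 (5.509 km) < S8 (6.851 km) < …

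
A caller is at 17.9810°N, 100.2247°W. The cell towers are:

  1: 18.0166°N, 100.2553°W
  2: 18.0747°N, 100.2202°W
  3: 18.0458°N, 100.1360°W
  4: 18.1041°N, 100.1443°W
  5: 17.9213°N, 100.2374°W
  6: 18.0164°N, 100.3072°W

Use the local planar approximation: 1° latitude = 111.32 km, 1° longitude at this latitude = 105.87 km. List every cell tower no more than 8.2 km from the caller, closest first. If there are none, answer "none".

1, 5

Distances from 17.9810°N, 100.2247°W:
1: 5.1186 km
2: 10.4416 km
3: 11.8414 km
4: 16.1319 km
5: 6.7805 km
6: 9.5821 km
Threshold 8.2 km: 1 (5.1186 km), 5 (6.7805 km) are within range.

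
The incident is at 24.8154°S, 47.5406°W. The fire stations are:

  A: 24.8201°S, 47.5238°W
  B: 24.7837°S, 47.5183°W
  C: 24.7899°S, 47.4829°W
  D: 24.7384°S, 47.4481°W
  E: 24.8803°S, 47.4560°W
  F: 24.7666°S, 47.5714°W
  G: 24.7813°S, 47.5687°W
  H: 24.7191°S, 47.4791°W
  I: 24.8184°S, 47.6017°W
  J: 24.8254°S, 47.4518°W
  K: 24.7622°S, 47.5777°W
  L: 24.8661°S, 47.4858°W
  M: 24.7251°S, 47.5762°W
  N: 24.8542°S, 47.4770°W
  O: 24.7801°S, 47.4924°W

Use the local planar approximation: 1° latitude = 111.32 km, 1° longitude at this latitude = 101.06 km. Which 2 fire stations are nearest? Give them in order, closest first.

Distances from 24.8154°S, 47.5406°W:
A: √((-0.0047·111.32)² + (0.0168·101.06)²) = √(0.273742 + 2.882552) = 1.7766 km
B: √((0.0317·111.32)² + (0.0223·101.06)²) = √(12.452740 + 5.078884) = 4.1871 km
C: √((0.0255·111.32)² + (0.0577·101.06)²) = √(8.057991 + 34.002450) = 6.4854 km
D: √((0.0770·111.32)² + (0.0925·101.06)²) = √(73.473012 + 87.386039) = 12.6830 km
E: √((-0.0649·111.32)² + (0.0846·101.06)²) = √(52.195828 + 73.096960) = 11.1934 km
F: √((0.0488·111.32)² + (-0.0308·101.06)²) = √(29.511144 + 9.688578) = 6.2610 km
G: √((0.0341·111.32)² + (-0.0281·101.06)²) = √(14.409707 + 8.064385) = 4.7407 km
H: √((0.0963·111.32)² + (0.0615·101.06)²) = √(114.920887 + 38.628587) = 12.3915 km
I: √((-0.0030·111.32)² + (-0.0611·101.06)²) = √(0.111529 + 38.127735) = 6.1838 km
J: √((-0.0100·111.32)² + (0.0888·101.06)²) = √(1.239214 + 80.534973) = 9.0429 km
K: √((0.0532·111.32)² + (-0.0371·101.06)²) = √(35.072737 + 14.057445) = 7.0093 km
L: √((-0.0507·111.32)² + (0.0548·101.06)²) = √(31.853878 + 30.670419) = 7.9072 km
M: √((0.0903·111.32)² + (-0.0356·101.06)²) = √(101.046644 + 12.943704) = 10.6766 km
N: √((-0.0388·111.32)² + (0.0636·101.06)²) = √(18.655627 + 41.311676) = 7.7439 km
O: √((0.0353·111.32)² + (0.0482·101.06)²) = √(15.441725 + 23.727537) = 6.2585 km
Sorted: A (1.7766 km) < B (4.1871 km) < G (4.7407 km) < I (6.1838 km) < …

A, B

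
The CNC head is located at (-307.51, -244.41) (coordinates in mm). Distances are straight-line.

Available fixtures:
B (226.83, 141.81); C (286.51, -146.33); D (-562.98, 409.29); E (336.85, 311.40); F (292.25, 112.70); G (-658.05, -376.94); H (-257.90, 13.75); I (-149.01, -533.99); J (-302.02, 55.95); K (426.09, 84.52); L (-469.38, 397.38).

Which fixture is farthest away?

E

Distances from (-307.51, -244.41):
B: √((534.34)² + (386.22)²) = √(285519.2356 + 149165.8884) = 659.31 mm
C: √((594.02)² + (98.08)²) = √(352859.7604 + 9619.6864) = 602.06 mm
D: √((-255.47)² + (653.70)²) = √(65264.9209 + 427323.6900) = 701.85 mm
E: √((644.36)² + (555.81)²) = √(415199.8096 + 308924.7561) = 850.96 mm
F: √((599.76)² + (357.11)²) = √(359712.0576 + 127527.5521) = 698.03 mm
G: √((-350.54)² + (-132.53)²) = √(122878.2916 + 17564.2009) = 374.76 mm
H: √((49.61)² + (258.16)²) = √(2461.1521 + 66646.5856) = 262.88 mm
I: √((158.50)² + (-289.58)²) = √(25122.2500 + 83856.5764) = 330.12 mm
J: √((5.49)² + (300.36)²) = √(30.1401 + 90216.1296) = 300.41 mm
K: √((733.60)² + (328.93)²) = √(538168.9600 + 108194.9449) = 803.97 mm
L: √((-161.87)² + (641.79)²) = √(26201.8969 + 411894.4041) = 661.89 mm
Maximum: E at 850.96 mm.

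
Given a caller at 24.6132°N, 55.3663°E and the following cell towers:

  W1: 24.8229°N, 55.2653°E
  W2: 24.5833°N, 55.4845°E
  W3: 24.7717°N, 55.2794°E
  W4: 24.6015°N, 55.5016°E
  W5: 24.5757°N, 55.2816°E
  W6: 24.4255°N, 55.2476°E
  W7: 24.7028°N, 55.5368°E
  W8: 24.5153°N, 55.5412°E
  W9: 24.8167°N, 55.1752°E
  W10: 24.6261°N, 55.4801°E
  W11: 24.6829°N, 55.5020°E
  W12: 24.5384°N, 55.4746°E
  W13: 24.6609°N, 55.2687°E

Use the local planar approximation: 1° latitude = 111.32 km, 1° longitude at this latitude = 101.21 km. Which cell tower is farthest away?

Distances from 24.6132°N, 55.3663°E:
W1: √((0.2097·111.32)² + (-0.1010·101.21)²) = √(544.933185 + 104.493577) = 25.4839 km
W2: √((-0.0299·111.32)² + (0.1182·101.21)²) = √(11.078699 + 143.113895) = 12.4174 km
W3: √((0.1585·111.32)² + (-0.0869·101.21)²) = √(311.318499 + 77.354646) = 19.7148 km
W4: √((-0.0117·111.32)² + (0.1353·101.21)²) = √(1.696360 + 187.517776) = 13.7555 km
W5: √((-0.0375·111.32)² + (-0.0847·101.21)²) = √(17.426450 + 73.487533) = 9.5349 km
W6: √((-0.1877·111.32)² + (-0.1187·101.21)²) = √(436.591163 + 144.327234) = 24.1022 km
W7: √((0.0896·111.32)² + (0.1705·101.21)²) = √(99.486102 + 297.780062) = 19.9315 km
W8: √((-0.0979·111.32)² + (0.1749·101.21)²) = √(118.771374 + 313.347669) = 20.7875 km
W9: √((0.2035·111.32)² + (-0.1911·101.21)²) = √(513.186499 + 374.083217) = 29.7871 km
W10: √((0.0129·111.32)² + (0.1138·101.21)²) = √(2.062176 + 132.657367) = 11.6069 km
W11: √((0.0697·111.32)² + (0.1357·101.21)²) = √(60.202143 + 188.628167) = 15.7744 km
W12: √((-0.0748·111.32)² + (0.1083·101.21)²) = √(69.334532 + 120.144464) = 13.7651 km
W13: √((0.0477·111.32)² + (-0.0976·101.21)²) = √(28.195718 + 97.576781) = 11.2148 km
Maximum: W9 at 29.7871 km.

W9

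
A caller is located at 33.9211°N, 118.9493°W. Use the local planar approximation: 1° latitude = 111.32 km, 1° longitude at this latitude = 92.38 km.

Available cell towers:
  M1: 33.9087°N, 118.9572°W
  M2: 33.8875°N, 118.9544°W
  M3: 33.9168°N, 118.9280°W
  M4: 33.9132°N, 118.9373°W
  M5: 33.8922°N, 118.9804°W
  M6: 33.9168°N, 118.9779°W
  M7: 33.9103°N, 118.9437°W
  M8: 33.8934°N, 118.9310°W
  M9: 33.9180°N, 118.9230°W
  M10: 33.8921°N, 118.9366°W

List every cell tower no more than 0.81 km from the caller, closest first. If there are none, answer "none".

none

Distances from 33.9211°N, 118.9493°W:
M1: 1.5614 km
M2: 3.7699 km
M3: 2.0251 km
M4: 1.4150 km
M5: 4.3133 km
M6: 2.6851 km
M7: 1.3088 km
M8: 3.5166 km
M9: 2.4540 km
M10: 3.4349 km
Threshold 0.81 km: none within range.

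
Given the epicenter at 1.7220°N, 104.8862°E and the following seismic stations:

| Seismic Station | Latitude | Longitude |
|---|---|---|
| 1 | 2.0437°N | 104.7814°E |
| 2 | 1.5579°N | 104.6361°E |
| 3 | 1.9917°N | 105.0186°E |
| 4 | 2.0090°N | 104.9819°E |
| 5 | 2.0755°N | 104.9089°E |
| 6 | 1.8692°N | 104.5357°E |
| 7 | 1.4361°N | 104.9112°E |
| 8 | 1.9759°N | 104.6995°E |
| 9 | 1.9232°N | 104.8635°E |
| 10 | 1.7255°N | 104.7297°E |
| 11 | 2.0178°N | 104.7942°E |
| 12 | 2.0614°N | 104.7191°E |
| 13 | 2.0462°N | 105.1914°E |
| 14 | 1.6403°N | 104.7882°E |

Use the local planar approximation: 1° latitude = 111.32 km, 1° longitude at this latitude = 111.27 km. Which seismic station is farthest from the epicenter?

13

Distances from 1.7220°N, 104.8862°E:
1: √((0.3217·111.32)² + (-0.1048·111.27)²) = √(1282.473846 + 135.981160) = 37.6624 km
2: √((-0.1641·111.32)² + (-0.2501·111.27)²) = √(333.705648 + 774.432481) = 33.2887 km
3: √((0.2697·111.32)² + (0.1324·111.27)²) = √(901.380769 + 217.036185) = 33.4427 km
4: √((0.2870·111.32)² + (0.0957·111.27)²) = √(1020.728377 + 113.391383) = 33.6767 km
5: √((0.3535·111.32)² + (0.0227·111.27)²) = √(1548.549997 + 6.379812) = 39.4326 km
6: √((0.1472·111.32)² + (-0.3505·111.27)²) = √(268.510959 + 1521.010530) = 42.3027 km
7: √((-0.2859·111.32)² + (0.0250·111.27)²) = √(1012.918973 + 7.738133) = 31.9477 km
8: √((0.2539·111.32)² + (-0.1867·111.27)²) = √(798.862062 + 431.563605) = 35.0774 km
9: √((0.2012·111.32)² + (-0.0227·111.27)²) = √(501.651769 + 6.379812) = 22.5396 km
10: √((0.0035·111.32)² + (-0.1565·111.27)²) = √(0.151804 + 303.238863) = 17.4181 km
11: √((0.2958·111.32)² + (-0.0920·111.27)²) = √(1084.283215 + 104.792893) = 34.4830 km
12: √((0.3394·111.32)² + (-0.1671·111.27)²) = √(1427.480129 + 345.707718) = 42.1092 km
13: √((0.3242·111.32)² + (0.3052·111.27)²) = √(1302.484058 + 1153.254704) = 49.5554 km
14: √((-0.0817·111.32)² + (-0.0980·111.27)²) = √(82.716187 + 118.907248) = 14.1994 km
Maximum: 13 at 49.5554 km.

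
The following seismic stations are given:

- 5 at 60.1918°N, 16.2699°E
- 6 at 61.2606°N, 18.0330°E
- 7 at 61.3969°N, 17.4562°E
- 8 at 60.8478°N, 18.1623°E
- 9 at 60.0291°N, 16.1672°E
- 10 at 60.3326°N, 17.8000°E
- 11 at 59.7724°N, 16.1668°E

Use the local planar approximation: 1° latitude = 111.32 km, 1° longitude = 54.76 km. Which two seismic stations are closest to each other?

Pairwise distances:
5–6: 153.2232 km
5–7: 149.0527 km
5–8: 126.7735 km
5–9: 18.9648 km
5–10: 85.2417 km
5–11: 47.0277 km
6–7: 35.0409 km
6–8: 46.4952 km
6–9: 170.9760 km
6–10: 104.0899 km
6–11: 194.6504 km
7–8: 72.3286 km
7–9: 167.8288 km
7–10: 119.9643 km
7–11: 194.1347 km
8–9: 142.2744 km
8–10: 60.6866 km
8–11: 162.0865 km
9–10: 95.5824 km
9–11: 28.5759 km
10–11: 109.0293 km
Closest pair: 5–9 at 18.9648 km.

5 and 9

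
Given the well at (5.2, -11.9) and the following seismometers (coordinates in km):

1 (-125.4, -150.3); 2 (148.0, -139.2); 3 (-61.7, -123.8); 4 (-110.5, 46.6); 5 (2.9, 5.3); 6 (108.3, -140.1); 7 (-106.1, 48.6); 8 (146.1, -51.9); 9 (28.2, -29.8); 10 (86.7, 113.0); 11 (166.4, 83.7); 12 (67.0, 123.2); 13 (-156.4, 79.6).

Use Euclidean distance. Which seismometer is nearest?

5

Distances from (5.2, -11.9):
1: √((-130.6)² + (-138.4)²) = √(17056.360 + 19154.560) = 190.3 km
2: √((142.8)² + (-127.3)²) = √(20391.840 + 16205.290) = 191.3 km
3: √((-66.9)² + (-111.9)²) = √(4475.610 + 12521.610) = 130.4 km
4: √((-115.7)² + (58.5)²) = √(13386.490 + 3422.250) = 129.6 km
5: √((-2.3)² + (17.2)²) = √(5.290 + 295.840) = 17.4 km
6: √((103.1)² + (-128.2)²) = √(10629.610 + 16435.240) = 164.5 km
7: √((-111.3)² + (60.5)²) = √(12387.690 + 3660.250) = 126.7 km
8: √((140.9)² + (-40.0)²) = √(19852.810 + 1600.000) = 146.5 km
9: √((23.0)² + (-17.9)²) = √(529.000 + 320.410) = 29.1 km
10: √((81.5)² + (124.9)²) = √(6642.250 + 15600.010) = 149.1 km
11: √((161.2)² + (95.6)²) = √(25985.440 + 9139.360) = 187.4 km
12: √((61.8)² + (135.1)²) = √(3819.240 + 18252.010) = 148.6 km
13: √((-161.6)² + (91.5)²) = √(26114.560 + 8372.250) = 185.7 km
Minimum: 5 at 17.4 km.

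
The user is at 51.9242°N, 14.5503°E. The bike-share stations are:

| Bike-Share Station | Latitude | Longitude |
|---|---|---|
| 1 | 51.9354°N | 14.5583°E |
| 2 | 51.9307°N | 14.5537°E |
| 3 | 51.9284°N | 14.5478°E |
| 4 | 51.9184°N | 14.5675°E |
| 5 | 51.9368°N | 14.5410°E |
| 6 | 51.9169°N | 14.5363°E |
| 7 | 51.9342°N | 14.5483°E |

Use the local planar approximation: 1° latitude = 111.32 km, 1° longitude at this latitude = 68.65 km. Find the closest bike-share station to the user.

3

Distances from 51.9242°N, 14.5503°E:
1: 1.3624 km
2: 0.7603 km
3: 0.4980 km
4: 1.3458 km
5: 1.5411 km
6: 1.2586 km
7: 1.1216 km
Minimum: 3 at 0.4980 km.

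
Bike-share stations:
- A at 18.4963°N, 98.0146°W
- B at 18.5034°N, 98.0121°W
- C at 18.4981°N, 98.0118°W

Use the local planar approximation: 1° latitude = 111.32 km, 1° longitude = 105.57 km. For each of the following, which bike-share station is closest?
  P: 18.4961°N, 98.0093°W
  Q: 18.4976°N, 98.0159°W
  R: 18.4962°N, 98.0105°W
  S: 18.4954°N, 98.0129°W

P→C; Q→A; R→C; S→A

P at 18.4961°N, 98.0093°W:
  A: 0.5600 km
  B: 0.8647 km
  C: 0.3453 km
  → nearest: C (0.3453 km)
Q at 18.4976°N, 98.0159°W:
  A: 0.1994 km
  B: 0.7601 km
  C: 0.4364 km
  → nearest: A (0.1994 km)
R at 18.4962°N, 98.0105°W:
  A: 0.4330 km
  B: 0.8191 km
  C: 0.2521 km
  → nearest: C (0.2521 km)
S at 18.4954°N, 98.0129°W:
  A: 0.2055 km
  B: 0.8946 km
  C: 0.3222 km
  → nearest: A (0.2055 km)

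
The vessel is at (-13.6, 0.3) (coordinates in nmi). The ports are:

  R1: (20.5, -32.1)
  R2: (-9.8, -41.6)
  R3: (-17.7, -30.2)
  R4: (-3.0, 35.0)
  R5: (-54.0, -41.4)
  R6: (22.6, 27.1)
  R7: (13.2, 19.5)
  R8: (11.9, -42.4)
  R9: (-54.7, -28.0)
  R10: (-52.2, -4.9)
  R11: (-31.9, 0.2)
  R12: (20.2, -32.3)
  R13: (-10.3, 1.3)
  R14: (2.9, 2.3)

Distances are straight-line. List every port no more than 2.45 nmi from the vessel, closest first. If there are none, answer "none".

none

Distances from (-13.6, 0.3):
R1: √((34.1)² + (-32.4)²) = √(1162.8100 + 1049.7600) = 47.04 nmi
R2: √((3.8)² + (-41.9)²) = √(14.4400 + 1755.6100) = 42.07 nmi
R3: √((-4.1)² + (-30.5)²) = √(16.8100 + 930.2500) = 30.77 nmi
R4: √((10.6)² + (34.7)²) = √(112.3600 + 1204.0900) = 36.28 nmi
R5: √((-40.4)² + (-41.7)²) = √(1632.1600 + 1738.8900) = 58.06 nmi
R6: √((36.2)² + (26.8)²) = √(1310.4400 + 718.2400) = 45.04 nmi
R7: √((26.8)² + (19.2)²) = √(718.2400 + 368.6400) = 32.97 nmi
R8: √((25.5)² + (-42.7)²) = √(650.2500 + 1823.2900) = 49.73 nmi
R9: √((-41.1)² + (-28.3)²) = √(1689.2100 + 800.8900) = 49.90 nmi
R10: √((-38.6)² + (-5.2)²) = √(1489.9600 + 27.0400) = 38.95 nmi
R11: √((-18.3)² + (-0.1)²) = √(334.8900 + 0.0100) = 18.30 nmi
R12: √((33.8)² + (-32.6)²) = √(1142.4400 + 1062.7600) = 46.96 nmi
R13: √((3.3)² + (1.0)²) = √(10.8900 + 1.0000) = 3.45 nmi
R14: √((16.5)² + (2.0)²) = √(272.2500 + 4.0000) = 16.62 nmi
Threshold 2.45 nmi: none within range.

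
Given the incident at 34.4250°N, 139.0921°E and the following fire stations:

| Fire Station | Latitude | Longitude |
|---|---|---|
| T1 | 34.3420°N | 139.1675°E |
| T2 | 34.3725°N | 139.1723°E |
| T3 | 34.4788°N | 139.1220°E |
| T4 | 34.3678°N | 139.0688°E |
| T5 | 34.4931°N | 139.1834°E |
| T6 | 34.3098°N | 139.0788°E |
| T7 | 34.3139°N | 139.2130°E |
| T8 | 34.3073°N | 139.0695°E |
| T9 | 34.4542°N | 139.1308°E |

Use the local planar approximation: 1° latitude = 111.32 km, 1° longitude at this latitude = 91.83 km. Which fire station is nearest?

Distances from 34.4250°N, 139.0921°E:
T1: 11.5460 km
T2: 9.4019 km
T3: 6.5884 km
T4: 6.7174 km
T5: 11.3032 km
T6: 12.8821 km
T7: 16.6198 km
T8: 13.2657 km
T9: 4.8162 km
Minimum: T9 at 4.8162 km.

T9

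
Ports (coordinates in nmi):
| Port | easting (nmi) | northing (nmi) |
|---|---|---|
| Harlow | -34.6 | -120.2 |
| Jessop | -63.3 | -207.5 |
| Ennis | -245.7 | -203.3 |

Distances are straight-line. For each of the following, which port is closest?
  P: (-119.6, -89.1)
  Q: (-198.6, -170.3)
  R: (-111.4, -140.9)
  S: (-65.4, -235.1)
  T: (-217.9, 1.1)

P→Harlow; Q→Ennis; R→Harlow; S→Jessop; T→Ennis

P at (-119.6, -89.1):
  Harlow: 90.5 nmi
  Jessop: 131.1 nmi
  Ennis: 170.1 nmi
  → nearest: Harlow (90.5 nmi)
Q at (-198.6, -170.3):
  Harlow: 171.5 nmi
  Jessop: 140.3 nmi
  Ennis: 57.5 nmi
  → nearest: Ennis (57.5 nmi)
R at (-111.4, -140.9):
  Harlow: 79.5 nmi
  Jessop: 82.2 nmi
  Ennis: 148.1 nmi
  → nearest: Harlow (79.5 nmi)
S at (-65.4, -235.1):
  Harlow: 119.0 nmi
  Jessop: 27.7 nmi
  Ennis: 183.1 nmi
  → nearest: Jessop (27.7 nmi)
T at (-217.9, 1.1):
  Harlow: 219.8 nmi
  Jessop: 259.6 nmi
  Ennis: 206.3 nmi
  → nearest: Ennis (206.3 nmi)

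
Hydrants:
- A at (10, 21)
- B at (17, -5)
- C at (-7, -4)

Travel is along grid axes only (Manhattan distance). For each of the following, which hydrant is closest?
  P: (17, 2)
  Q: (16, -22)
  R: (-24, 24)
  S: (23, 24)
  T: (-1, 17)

P→B; Q→B; R→A; S→A; T→A

P at (17, 2):
  A: |-7| + |19| = 7 + 19 = 26
  B: |0| + |-7| = 0 + 7 = 7
  C: |-24| + |-6| = 24 + 6 = 30
  → nearest: B (7)
Q at (16, -22):
  A: |-6| + |43| = 6 + 43 = 49
  B: |1| + |17| = 1 + 17 = 18
  C: |-23| + |18| = 23 + 18 = 41
  → nearest: B (18)
R at (-24, 24):
  A: |34| + |-3| = 34 + 3 = 37
  B: |41| + |-29| = 41 + 29 = 70
  C: |17| + |-28| = 17 + 28 = 45
  → nearest: A (37)
S at (23, 24):
  A: |-13| + |-3| = 13 + 3 = 16
  B: |-6| + |-29| = 6 + 29 = 35
  C: |-30| + |-28| = 30 + 28 = 58
  → nearest: A (16)
T at (-1, 17):
  A: |11| + |4| = 11 + 4 = 15
  B: |18| + |-22| = 18 + 22 = 40
  C: |-6| + |-21| = 6 + 21 = 27
  → nearest: A (15)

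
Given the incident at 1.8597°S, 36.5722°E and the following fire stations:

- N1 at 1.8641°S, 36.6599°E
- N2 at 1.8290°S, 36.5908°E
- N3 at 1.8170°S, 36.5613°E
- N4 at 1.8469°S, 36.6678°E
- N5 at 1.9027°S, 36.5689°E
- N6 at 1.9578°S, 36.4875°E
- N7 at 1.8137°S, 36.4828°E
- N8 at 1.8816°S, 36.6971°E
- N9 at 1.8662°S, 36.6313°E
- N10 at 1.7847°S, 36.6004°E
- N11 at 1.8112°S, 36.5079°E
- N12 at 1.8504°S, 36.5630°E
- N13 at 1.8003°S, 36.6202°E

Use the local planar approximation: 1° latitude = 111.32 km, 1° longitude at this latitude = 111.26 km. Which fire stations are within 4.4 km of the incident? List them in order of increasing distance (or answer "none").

Distances from 1.8597°S, 36.5722°E:
N1: 9.7698 km
N2: 3.9953 km
N3: 4.9056 km
N4: 10.7315 km
N5: 4.8008 km
N6: 14.4244 km
N7: 11.1874 km
N8: 14.1086 km
N9: 6.6152 km
N10: 8.9191 km
N11: 8.9627 km
N12: 1.4559 km
N13: 8.4997 km
Threshold 4.4 km: N12 (1.4559 km), N2 (3.9953 km) are within range.

N12, N2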